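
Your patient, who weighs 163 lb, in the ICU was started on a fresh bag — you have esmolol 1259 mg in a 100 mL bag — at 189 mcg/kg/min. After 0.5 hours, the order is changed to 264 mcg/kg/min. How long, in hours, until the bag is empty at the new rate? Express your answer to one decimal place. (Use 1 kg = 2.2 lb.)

Initial rate:
Weight = 163 lb ÷ 2.2 lb/kg = 74.09091 kg
Dose = 189 mcg/kg/min × 74.09091 kg = 14003.18 mcg/min
14003.18 mcg/min × 60 min/hr = 840190.9 mcg/hr
Concentration = 1259 mg ÷ 100 mL = 12.59 mg/mL = 12590 mcg/mL
Rate = 840190.9 mcg/hr ÷ 12590 mcg/mL = 66.73478 mL/hr
Volume infused so far = 66.73478 mL/hr × 0.5 hr = 33.36739 mL
Volume remaining = 100 − 33.36739 = 66.63261 mL
New rate:
Dose = 264 mcg/kg/min × 74.09091 kg = 19560 mcg/min
19560 mcg/min × 60 min/hr = 1173600 mcg/hr
Rate = 1173600 mcg/hr ÷ 12590 mcg/mL = 93.21684 mL/hr
Time remaining = 66.63261 mL ÷ 93.21684 mL/hr = 0.714813 hr

0.7 hours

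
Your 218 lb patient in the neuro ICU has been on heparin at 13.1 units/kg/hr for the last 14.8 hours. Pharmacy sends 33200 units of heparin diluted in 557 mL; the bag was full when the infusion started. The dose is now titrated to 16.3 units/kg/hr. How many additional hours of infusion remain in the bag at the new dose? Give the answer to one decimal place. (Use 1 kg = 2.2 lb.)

8.7 hours

Initial rate:
Weight = 218 lb ÷ 2.2 lb/kg = 99.09091 kg
Dose = 13.1 units/kg/hr × 99.09091 kg = 1298.091 units/hr
Concentration = 33200 units ÷ 557 mL = 59.60503 units/mL
Rate = 1298.091 units/hr ÷ 59.60503 units/mL = 21.77821 mL/hr
Volume infused so far = 21.77821 mL/hr × 14.8 hr = 322.3175 mL
Volume remaining = 557 − 322.3175 = 234.6825 mL
New rate:
Dose = 16.3 units/kg/hr × 99.09091 kg = 1615.182 units/hr
Rate = 1615.182 units/hr ÷ 59.60503 units/mL = 27.09808 mL/hr
Time remaining = 234.6825 mL ÷ 27.09808 mL/hr = 8.660483 hr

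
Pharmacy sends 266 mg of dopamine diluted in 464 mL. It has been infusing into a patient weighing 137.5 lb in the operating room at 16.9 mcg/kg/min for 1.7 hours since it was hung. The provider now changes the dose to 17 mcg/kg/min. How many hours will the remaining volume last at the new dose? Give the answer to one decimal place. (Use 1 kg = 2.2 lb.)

Initial rate:
Weight = 137.5 lb ÷ 2.2 lb/kg = 62.5 kg
Dose = 16.9 mcg/kg/min × 62.5 kg = 1056.25 mcg/min
1056.25 mcg/min × 60 min/hr = 63375 mcg/hr
Concentration = 266 mg ÷ 464 mL = 0.5732759 mg/mL = 573.2759 mcg/mL
Rate = 63375 mcg/hr ÷ 573.2759 mcg/mL = 110.5489 mL/hr
Volume infused so far = 110.5489 mL/hr × 1.7 hr = 187.9331 mL
Volume remaining = 464 − 187.9331 = 276.0669 mL
New rate:
Dose = 17 mcg/kg/min × 62.5 kg = 1062.5 mcg/min
1062.5 mcg/min × 60 min/hr = 63750 mcg/hr
Rate = 63750 mcg/hr ÷ 573.2759 mcg/mL = 111.203 mL/hr
Time remaining = 276.0669 mL ÷ 111.203 mL/hr = 2.482549 hr

2.5 hours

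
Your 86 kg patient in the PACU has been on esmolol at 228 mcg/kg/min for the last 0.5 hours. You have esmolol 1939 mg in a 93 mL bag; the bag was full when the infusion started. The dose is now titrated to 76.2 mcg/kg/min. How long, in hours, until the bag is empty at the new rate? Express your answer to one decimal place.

3.4 hours

Initial rate:
Dose = 228 mcg/kg/min × 86 kg = 19608 mcg/min
19608 mcg/min × 60 min/hr = 1176480 mcg/hr
Concentration = 1939 mg ÷ 93 mL = 20.84946 mg/mL = 20849.46 mcg/mL
Rate = 1176480 mcg/hr ÷ 20849.46 mcg/mL = 56.42735 mL/hr
Volume infused so far = 56.42735 mL/hr × 0.5 hr = 28.21368 mL
Volume remaining = 93 − 28.21368 = 64.78632 mL
New rate:
Dose = 76.2 mcg/kg/min × 86 kg = 6553.2 mcg/min
6553.2 mcg/min × 60 min/hr = 393192 mcg/hr
Rate = 393192 mcg/hr ÷ 20849.46 mcg/mL = 18.85862 mL/hr
Time remaining = 64.78632 mL ÷ 18.85862 mL/hr = 3.43537 hr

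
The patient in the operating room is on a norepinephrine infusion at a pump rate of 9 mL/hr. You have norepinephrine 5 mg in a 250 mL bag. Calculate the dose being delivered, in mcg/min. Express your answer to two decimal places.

3.00 mcg/min

Concentration = 5 mg ÷ 250 mL = 0.02 mg/mL = 20 mcg/mL
Drug rate = 9 mL/hr × 20 mcg/mL = 180 mcg/hr
180 mcg/hr ÷ 60 min/hr = 3 mcg/min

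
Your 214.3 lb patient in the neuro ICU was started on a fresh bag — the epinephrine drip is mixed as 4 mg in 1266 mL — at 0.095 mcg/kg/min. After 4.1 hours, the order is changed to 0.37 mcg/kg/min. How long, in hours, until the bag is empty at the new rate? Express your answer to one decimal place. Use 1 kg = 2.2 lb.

0.8 hours

Initial rate:
Weight = 214.3 lb ÷ 2.2 lb/kg = 97.40909 kg
Dose = 0.095 mcg/kg/min × 97.40909 kg = 9.253864 mcg/min
9.253864 mcg/min × 60 min/hr = 555.2318 mcg/hr
Concentration = 4 mg ÷ 1266 mL = 0.003159558 mg/mL = 3.159558 mcg/mL
Rate = 555.2318 mcg/hr ÷ 3.159558 mcg/mL = 175.7309 mL/hr
Volume infused so far = 175.7309 mL/hr × 4.1 hr = 720.4966 mL
Volume remaining = 1266 − 720.4966 = 545.5034 mL
New rate:
Dose = 0.37 mcg/kg/min × 97.40909 kg = 36.04136 mcg/min
36.04136 mcg/min × 60 min/hr = 2162.482 mcg/hr
Rate = 2162.482 mcg/hr ÷ 3.159558 mcg/mL = 684.4255 mL/hr
Time remaining = 545.5034 mL ÷ 684.4255 mL/hr = 0.7970238 hr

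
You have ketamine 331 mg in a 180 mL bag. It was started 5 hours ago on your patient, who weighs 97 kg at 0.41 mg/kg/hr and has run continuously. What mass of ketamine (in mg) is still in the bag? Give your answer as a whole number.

132 mg

Dose = 0.41 mg/kg/hr × 97 kg = 39.77 mg/hr
Concentration = 331 mg ÷ 180 mL = 1.838889 mg/mL
Rate = 39.77 mg/hr ÷ 1.838889 mg/mL = 21.62719 mL/hr
Volume infused = 21.62719 mL/hr × 5 hr = 108.136 mL
Volume remaining = 180 − 108.136 = 71.86405 mL
Drug remaining = 71.86405 mL × 1.838889 mg/mL = 132.15 mg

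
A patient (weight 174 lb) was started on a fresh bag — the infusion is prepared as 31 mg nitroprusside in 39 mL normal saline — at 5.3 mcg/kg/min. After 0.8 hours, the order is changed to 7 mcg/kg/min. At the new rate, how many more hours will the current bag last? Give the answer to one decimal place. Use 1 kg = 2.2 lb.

0.3 hours

Initial rate:
Weight = 174 lb ÷ 2.2 lb/kg = 79.09091 kg
Dose = 5.3 mcg/kg/min × 79.09091 kg = 419.1818 mcg/min
419.1818 mcg/min × 60 min/hr = 25150.91 mcg/hr
Concentration = 31 mg ÷ 39 mL = 0.7948718 mg/mL = 794.8718 mcg/mL
Rate = 25150.91 mcg/hr ÷ 794.8718 mcg/mL = 31.64147 mL/hr
Volume infused so far = 31.64147 mL/hr × 0.8 hr = 25.31317 mL
Volume remaining = 39 − 25.31317 = 13.68683 mL
New rate:
Dose = 7 mcg/kg/min × 79.09091 kg = 553.6364 mcg/min
553.6364 mcg/min × 60 min/hr = 33218.18 mcg/hr
Rate = 33218.18 mcg/hr ÷ 794.8718 mcg/mL = 41.79062 mL/hr
Time remaining = 13.68683 mL ÷ 41.79062 mL/hr = 0.3275096 hr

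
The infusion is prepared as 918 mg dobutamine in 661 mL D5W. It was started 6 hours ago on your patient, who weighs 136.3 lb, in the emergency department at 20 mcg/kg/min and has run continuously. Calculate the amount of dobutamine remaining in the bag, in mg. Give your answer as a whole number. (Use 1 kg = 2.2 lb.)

Weight = 136.3 lb ÷ 2.2 lb/kg = 61.95455 kg
Dose = 20 mcg/kg/min × 61.95455 kg = 1239.091 mcg/min
1239.091 mcg/min × 60 min/hr = 74345.45 mcg/hr
Concentration = 918 mg ÷ 661 mL = 1.388805 mg/mL = 1388.805 mcg/mL
Rate = 74345.45 mcg/hr ÷ 1388.805 mcg/mL = 53.53197 mL/hr
Volume infused = 53.53197 mL/hr × 6 hr = 321.1918 mL
Volume remaining = 661 − 321.1918 = 339.8082 mL
Drug remaining = 339.8082 mL × 1388.805 mcg/mL = 471927.3 mcg = 471.9273 mg

472 mg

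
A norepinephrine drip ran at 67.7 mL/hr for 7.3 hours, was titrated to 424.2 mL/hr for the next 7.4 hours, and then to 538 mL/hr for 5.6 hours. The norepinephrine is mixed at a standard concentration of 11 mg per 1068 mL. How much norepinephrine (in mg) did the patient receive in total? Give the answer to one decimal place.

68.5 mg

Concentration = 11 mg ÷ 1068 mL = 0.01029963 mg/mL
Stage 1: 67.7 mL/hr × 7.3 hr = 494.21 mL → 494.21 mL × 0.01029963 mg/mL = 5.090178 mg
Stage 2: 424.2 mL/hr × 7.4 hr = 3139.08 mL → 3139.08 mL × 0.01029963 mg/mL = 32.33135 mg
Stage 3: 538 mL/hr × 5.6 hr = 3012.8 mL → 3012.8 mL × 0.01029963 mg/mL = 31.03071 mg
Total = 5.090178 + 32.33135 + 31.03071 = 68.45224 mg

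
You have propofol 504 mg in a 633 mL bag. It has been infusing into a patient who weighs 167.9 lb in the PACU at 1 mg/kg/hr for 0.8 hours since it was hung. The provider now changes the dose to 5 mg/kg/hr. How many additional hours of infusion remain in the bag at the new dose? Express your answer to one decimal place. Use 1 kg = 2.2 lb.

Initial rate:
Weight = 167.9 lb ÷ 2.2 lb/kg = 76.31818 kg
Dose = 1 mg/kg/hr × 76.31818 kg = 76.31818 mg/hr
Concentration = 504 mg ÷ 633 mL = 0.7962085 mg/mL
Rate = 76.31818 mg/hr ÷ 0.7962085 mg/mL = 95.852 mL/hr
Volume infused so far = 95.852 mL/hr × 0.8 hr = 76.6816 mL
Volume remaining = 633 − 76.6816 = 556.3184 mL
New rate:
Dose = 5 mg/kg/hr × 76.31818 kg = 381.5909 mg/hr
Rate = 381.5909 mg/hr ÷ 0.7962085 mg/mL = 479.26 mL/hr
Time remaining = 556.3184 mL ÷ 479.26 mL/hr = 1.160786 hr

1.2 hours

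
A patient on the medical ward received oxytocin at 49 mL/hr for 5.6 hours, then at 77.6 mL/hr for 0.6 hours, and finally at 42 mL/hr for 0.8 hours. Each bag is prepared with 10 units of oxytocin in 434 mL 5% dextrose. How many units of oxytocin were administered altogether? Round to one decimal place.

8.2 units

Concentration = 10 units ÷ 434 mL = 0.02304147 units/mL
Stage 1: 49 mL/hr × 5.6 hr = 274.4 mL → 274.4 mL × 0.02304147 units/mL = 6.322581 units
Stage 2: 77.6 mL/hr × 0.6 hr = 46.56 mL → 46.56 mL × 0.02304147 units/mL = 1.072811 units
Stage 3: 42 mL/hr × 0.8 hr = 33.6 mL → 33.6 mL × 0.02304147 units/mL = 0.7741935 units
Total = 6.322581 + 1.072811 + 0.7741935 = 8.169585 units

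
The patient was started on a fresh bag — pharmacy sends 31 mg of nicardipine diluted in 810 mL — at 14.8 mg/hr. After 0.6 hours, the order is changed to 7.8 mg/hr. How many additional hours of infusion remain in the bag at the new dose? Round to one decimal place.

2.8 hours

Initial rate:
Concentration = 31 mg ÷ 810 mL = 0.0382716 mg/mL
Rate = 14.8 mg/hr ÷ 0.0382716 mg/mL = 386.7097 mL/hr
Volume infused so far = 386.7097 mL/hr × 0.6 hr = 232.0258 mL
Volume remaining = 810 − 232.0258 = 577.9742 mL
New rate:
Rate = 7.8 mg/hr ÷ 0.0382716 mg/mL = 203.8065 mL/hr
Time remaining = 577.9742 mL ÷ 203.8065 mL/hr = 2.835897 hr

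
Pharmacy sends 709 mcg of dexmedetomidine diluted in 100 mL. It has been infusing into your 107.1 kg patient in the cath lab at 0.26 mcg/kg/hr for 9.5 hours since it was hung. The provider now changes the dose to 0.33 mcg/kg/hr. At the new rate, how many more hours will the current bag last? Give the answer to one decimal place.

Initial rate:
Dose = 0.26 mcg/kg/hr × 107.1 kg = 27.846 mcg/hr
Concentration = 709 mcg ÷ 100 mL = 7.09 mcg/mL
Rate = 27.846 mcg/hr ÷ 7.09 mcg/mL = 3.927504 mL/hr
Volume infused so far = 3.927504 mL/hr × 9.5 hr = 37.31128 mL
Volume remaining = 100 − 37.31128 = 62.68872 mL
New rate:
Dose = 0.33 mcg/kg/hr × 107.1 kg = 35.343 mcg/hr
Rate = 35.343 mcg/hr ÷ 7.09 mcg/mL = 4.984908 mL/hr
Time remaining = 62.68872 mL ÷ 4.984908 mL/hr = 12.5757 hr

12.6 hours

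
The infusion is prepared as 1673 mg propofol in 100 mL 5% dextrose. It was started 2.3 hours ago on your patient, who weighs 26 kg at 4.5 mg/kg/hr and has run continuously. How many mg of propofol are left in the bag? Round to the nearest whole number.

1404 mg

Dose = 4.5 mg/kg/hr × 26 kg = 117 mg/hr
Concentration = 1673 mg ÷ 100 mL = 16.73 mg/mL
Rate = 117 mg/hr ÷ 16.73 mg/mL = 6.993425 mL/hr
Volume infused = 6.993425 mL/hr × 2.3 hr = 16.08488 mL
Volume remaining = 100 − 16.08488 = 83.91512 mL
Drug remaining = 83.91512 mL × 16.73 mg/mL = 1403.9 mg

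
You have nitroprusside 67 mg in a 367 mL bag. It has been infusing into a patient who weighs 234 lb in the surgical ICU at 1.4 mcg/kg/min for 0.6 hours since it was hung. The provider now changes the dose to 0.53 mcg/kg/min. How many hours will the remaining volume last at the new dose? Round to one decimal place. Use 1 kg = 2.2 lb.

Initial rate:
Weight = 234 lb ÷ 2.2 lb/kg = 106.3636 kg
Dose = 1.4 mcg/kg/min × 106.3636 kg = 148.9091 mcg/min
148.9091 mcg/min × 60 min/hr = 8934.545 mcg/hr
Concentration = 67 mg ÷ 367 mL = 0.1825613 mg/mL = 182.5613 mcg/mL
Rate = 8934.545 mcg/hr ÷ 182.5613 mcg/mL = 48.93997 mL/hr
Volume infused so far = 48.93997 mL/hr × 0.6 hr = 29.36398 mL
Volume remaining = 367 − 29.36398 = 337.636 mL
New rate:
Dose = 0.53 mcg/kg/min × 106.3636 kg = 56.37273 mcg/min
56.37273 mcg/min × 60 min/hr = 3382.364 mcg/hr
Rate = 3382.364 mcg/hr ÷ 182.5613 mcg/mL = 18.52728 mL/hr
Time remaining = 337.636 mL ÷ 18.52728 mL/hr = 18.22373 hr

18.2 hours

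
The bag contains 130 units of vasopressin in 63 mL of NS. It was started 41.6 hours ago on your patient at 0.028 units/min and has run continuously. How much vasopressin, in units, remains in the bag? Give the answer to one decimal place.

0.028 units/min × 60 min/hr = 1.68 units/hr
Concentration = 130 units ÷ 63 mL = 2.063492 units/mL
Rate = 1.68 units/hr ÷ 2.063492 units/mL = 0.8141538 mL/hr
Volume infused = 0.8141538 mL/hr × 41.6 hr = 33.8688 mL
Volume remaining = 63 − 33.8688 = 29.1312 mL
Drug remaining = 29.1312 mL × 2.063492 units/mL = 60.112 units

60.1 units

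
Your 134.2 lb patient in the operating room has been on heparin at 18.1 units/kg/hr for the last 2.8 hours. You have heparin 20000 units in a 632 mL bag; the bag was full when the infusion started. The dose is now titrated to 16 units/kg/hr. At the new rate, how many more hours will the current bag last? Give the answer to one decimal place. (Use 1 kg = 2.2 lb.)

Initial rate:
Weight = 134.2 lb ÷ 2.2 lb/kg = 61 kg
Dose = 18.1 units/kg/hr × 61 kg = 1104.1 units/hr
Concentration = 20000 units ÷ 632 mL = 31.64557 units/mL
Rate = 1104.1 units/hr ÷ 31.64557 units/mL = 34.88956 mL/hr
Volume infused so far = 34.88956 mL/hr × 2.8 hr = 97.69077 mL
Volume remaining = 632 − 97.69077 = 534.3092 mL
New rate:
Dose = 16 units/kg/hr × 61 kg = 976 units/hr
Rate = 976 units/hr ÷ 31.64557 units/mL = 30.8416 mL/hr
Time remaining = 534.3092 mL ÷ 30.8416 mL/hr = 17.3243 hr

17.3 hours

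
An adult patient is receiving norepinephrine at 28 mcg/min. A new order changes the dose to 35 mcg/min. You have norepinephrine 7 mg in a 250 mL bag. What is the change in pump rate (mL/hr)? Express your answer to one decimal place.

15.0 mL/hr

At the current dose:
28 mcg/min × 60 min/hr = 1680 mcg/hr
Concentration = 7 mg ÷ 250 mL = 0.028 mg/mL = 28 mcg/mL
Rate = 1680 mcg/hr ÷ 28 mcg/mL = 60 mL/hr
At the new dose:
35 mcg/min × 60 min/hr = 2100 mcg/hr
Rate = 2100 mcg/hr ÷ 28 mcg/mL = 75 mL/hr
Change = 75 − 60 = 15 mL/hr → 15 mL/hr increase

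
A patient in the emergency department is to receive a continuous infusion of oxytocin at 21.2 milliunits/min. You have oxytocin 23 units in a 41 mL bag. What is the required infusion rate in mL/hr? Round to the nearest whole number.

21.2 milliunits/min × 60 min/hr = 1272 milliunits/hr
Concentration = 23 units ÷ 41 mL = 0.5609756 units/mL = 560.9756 milliunits/mL
Rate = 1272 milliunits/hr ÷ 560.9756 milliunits/mL = 2.267478 mL/hr

2 mL/hr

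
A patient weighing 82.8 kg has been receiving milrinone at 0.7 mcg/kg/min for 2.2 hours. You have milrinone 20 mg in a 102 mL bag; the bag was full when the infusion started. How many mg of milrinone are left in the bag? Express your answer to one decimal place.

12.3 mg

Dose = 0.7 mcg/kg/min × 82.8 kg = 57.96 mcg/min
57.96 mcg/min × 60 min/hr = 3477.6 mcg/hr
Concentration = 20 mg ÷ 102 mL = 0.1960784 mg/mL = 196.0784 mcg/mL
Rate = 3477.6 mcg/hr ÷ 196.0784 mcg/mL = 17.73576 mL/hr
Volume infused = 17.73576 mL/hr × 2.2 hr = 39.01867 mL
Volume remaining = 102 − 39.01867 = 62.98133 mL
Drug remaining = 62.98133 mL × 196.0784 mcg/mL = 12349.28 mcg = 12.34928 mg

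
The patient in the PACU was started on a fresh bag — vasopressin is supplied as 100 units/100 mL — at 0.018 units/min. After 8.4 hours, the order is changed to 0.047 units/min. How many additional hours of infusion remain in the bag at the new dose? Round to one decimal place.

Initial rate:
0.018 units/min × 60 min/hr = 1.08 units/hr
Concentration = 100 units ÷ 100 mL = 1 units/mL
Rate = 1.08 units/hr ÷ 1 units/mL = 1.08 mL/hr
Volume infused so far = 1.08 mL/hr × 8.4 hr = 9.072 mL
Volume remaining = 100 − 9.072 = 90.928 mL
New rate:
0.047 units/min × 60 min/hr = 2.82 units/hr
Rate = 2.82 units/hr ÷ 1 units/mL = 2.82 mL/hr
Time remaining = 90.928 mL ÷ 2.82 mL/hr = 32.24397 hr

32.2 hours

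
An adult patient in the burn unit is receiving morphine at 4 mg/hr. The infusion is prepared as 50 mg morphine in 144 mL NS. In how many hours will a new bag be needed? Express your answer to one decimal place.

12.5 hours

Concentration = 50 mg ÷ 144 mL = 0.3472222 mg/mL
Rate = 4 mg/hr ÷ 0.3472222 mg/mL = 11.52 mL/hr
Duration = 144 mL ÷ 11.52 mL/hr = 12.5 hr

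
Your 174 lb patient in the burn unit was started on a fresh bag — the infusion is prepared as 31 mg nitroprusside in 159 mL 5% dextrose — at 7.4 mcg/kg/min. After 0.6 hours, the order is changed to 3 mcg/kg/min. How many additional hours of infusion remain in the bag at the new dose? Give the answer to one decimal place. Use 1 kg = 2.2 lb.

0.7 hours

Initial rate:
Weight = 174 lb ÷ 2.2 lb/kg = 79.09091 kg
Dose = 7.4 mcg/kg/min × 79.09091 kg = 585.2727 mcg/min
585.2727 mcg/min × 60 min/hr = 35116.36 mcg/hr
Concentration = 31 mg ÷ 159 mL = 0.1949686 mg/mL = 194.9686 mcg/mL
Rate = 35116.36 mcg/hr ÷ 194.9686 mcg/mL = 180.113 mL/hr
Volume infused so far = 180.113 mL/hr × 0.6 hr = 108.0678 mL
Volume remaining = 159 − 108.0678 = 50.93222 mL
New rate:
Dose = 3 mcg/kg/min × 79.09091 kg = 237.2727 mcg/min
237.2727 mcg/min × 60 min/hr = 14236.36 mcg/hr
Rate = 14236.36 mcg/hr ÷ 194.9686 mcg/mL = 73.01877 mL/hr
Time remaining = 50.93222 mL ÷ 73.01877 mL/hr = 0.6975223 hr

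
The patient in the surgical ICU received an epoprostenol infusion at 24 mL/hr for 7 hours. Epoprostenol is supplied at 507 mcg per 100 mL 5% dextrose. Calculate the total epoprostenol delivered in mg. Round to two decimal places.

0.85 mg

Concentration = 507 mcg ÷ 100 mL = 5.07 mcg/mL = 5070 ng/mL
Drug rate = 24 mL/hr × 5070 ng/mL = 121680 ng/hr
Total = 121680 ng/hr × 7 hr = 851760 ng = 0.85176 mg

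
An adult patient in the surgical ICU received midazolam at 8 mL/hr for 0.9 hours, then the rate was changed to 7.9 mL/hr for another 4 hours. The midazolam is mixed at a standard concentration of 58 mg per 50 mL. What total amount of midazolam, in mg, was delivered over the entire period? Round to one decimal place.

Concentration = 58 mg ÷ 50 mL = 1.16 mg/mL
Stage 1: 8 mL/hr × 0.9 hr = 7.2 mL → 7.2 mL × 1.16 mg/mL = 8.352 mg
Stage 2: 7.9 mL/hr × 4 hr = 31.6 mL → 31.6 mL × 1.16 mg/mL = 36.656 mg
Total = 8.352 + 36.656 = 45.008 mg

45.0 mg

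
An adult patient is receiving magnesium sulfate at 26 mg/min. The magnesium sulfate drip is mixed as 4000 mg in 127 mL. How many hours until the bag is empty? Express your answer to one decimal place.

2.6 hours

26 mg/min × 60 min/hr = 1560 mg/hr
Concentration = 4000 mg ÷ 127 mL = 31.49606 mg/mL
Rate = 1560 mg/hr ÷ 31.49606 mg/mL = 49.53 mL/hr
Duration = 127 mL ÷ 49.53 mL/hr = 2.564103 hr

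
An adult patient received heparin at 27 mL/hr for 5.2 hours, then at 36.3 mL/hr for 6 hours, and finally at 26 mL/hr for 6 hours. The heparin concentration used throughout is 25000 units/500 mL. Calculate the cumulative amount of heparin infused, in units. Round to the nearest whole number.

25710 units

Concentration = 25000 units ÷ 500 mL = 50 units/mL
Stage 1: 27 mL/hr × 5.2 hr = 140.4 mL → 140.4 mL × 50 units/mL = 7020 units
Stage 2: 36.3 mL/hr × 6 hr = 217.8 mL → 217.8 mL × 50 units/mL = 10890 units
Stage 3: 26 mL/hr × 6 hr = 156 mL → 156 mL × 50 units/mL = 7800 units
Total = 7020 + 10890 + 7800 = 25710 units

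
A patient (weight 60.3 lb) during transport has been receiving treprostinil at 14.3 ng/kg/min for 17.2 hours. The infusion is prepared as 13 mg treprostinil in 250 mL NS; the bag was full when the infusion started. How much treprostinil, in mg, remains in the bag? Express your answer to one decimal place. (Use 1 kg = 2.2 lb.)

12.6 mg

Weight = 60.3 lb ÷ 2.2 lb/kg = 27.40909 kg
Dose = 14.3 ng/kg/min × 27.40909 kg = 391.95 ng/min
391.95 ng/min × 60 min/hr = 23517 ng/hr
Concentration = 13 mg ÷ 250 mL = 0.052 mg/mL = 52000 ng/mL
Rate = 23517 ng/hr ÷ 52000 ng/mL = 0.45225 mL/hr
Volume infused = 0.45225 mL/hr × 17.2 hr = 7.7787 mL
Volume remaining = 250 − 7.7787 = 242.2213 mL
Drug remaining = 242.2213 mL × 52000 ng/mL = 12595508 ng = 12.59551 mg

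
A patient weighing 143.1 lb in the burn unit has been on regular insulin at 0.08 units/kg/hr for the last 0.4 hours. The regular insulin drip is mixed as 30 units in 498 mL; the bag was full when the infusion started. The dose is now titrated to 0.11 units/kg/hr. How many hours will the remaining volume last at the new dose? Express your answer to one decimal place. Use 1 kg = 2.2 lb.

Initial rate:
Weight = 143.1 lb ÷ 2.2 lb/kg = 65.04545 kg
Dose = 0.08 units/kg/hr × 65.04545 kg = 5.203636 units/hr
Concentration = 30 units ÷ 498 mL = 0.06024096 units/mL
Rate = 5.203636 units/hr ÷ 0.06024096 units/mL = 86.38036 mL/hr
Volume infused so far = 86.38036 mL/hr × 0.4 hr = 34.55215 mL
Volume remaining = 498 − 34.55215 = 463.4479 mL
New rate:
Dose = 0.11 units/kg/hr × 65.04545 kg = 7.155 units/hr
Rate = 7.155 units/hr ÷ 0.06024096 units/mL = 118.773 mL/hr
Time remaining = 463.4479 mL ÷ 118.773 mL/hr = 3.901963 hr

3.9 hours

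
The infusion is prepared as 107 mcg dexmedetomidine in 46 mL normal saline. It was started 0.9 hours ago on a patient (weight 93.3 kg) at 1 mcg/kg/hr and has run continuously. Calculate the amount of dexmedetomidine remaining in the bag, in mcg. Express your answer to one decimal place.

23.0 mcg

Dose = 1 mcg/kg/hr × 93.3 kg = 93.3 mcg/hr
Concentration = 107 mcg ÷ 46 mL = 2.326087 mcg/mL
Rate = 93.3 mcg/hr ÷ 2.326087 mcg/mL = 40.11028 mL/hr
Volume infused = 40.11028 mL/hr × 0.9 hr = 36.09925 mL
Volume remaining = 46 − 36.09925 = 9.900748 mL
Drug remaining = 9.900748 mL × 2.326087 mcg/mL = 23.03 mcg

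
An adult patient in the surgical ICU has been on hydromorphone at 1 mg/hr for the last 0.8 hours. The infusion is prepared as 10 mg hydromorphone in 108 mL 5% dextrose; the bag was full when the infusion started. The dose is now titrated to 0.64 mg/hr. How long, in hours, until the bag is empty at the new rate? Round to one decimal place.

14.4 hours

Initial rate:
Concentration = 10 mg ÷ 108 mL = 0.09259259 mg/mL
Rate = 1 mg/hr ÷ 0.09259259 mg/mL = 10.8 mL/hr
Volume infused so far = 10.8 mL/hr × 0.8 hr = 8.64 mL
Volume remaining = 108 − 8.64 = 99.36 mL
New rate:
Rate = 0.64 mg/hr ÷ 0.09259259 mg/mL = 6.912 mL/hr
Time remaining = 99.36 mL ÷ 6.912 mL/hr = 14.375 hr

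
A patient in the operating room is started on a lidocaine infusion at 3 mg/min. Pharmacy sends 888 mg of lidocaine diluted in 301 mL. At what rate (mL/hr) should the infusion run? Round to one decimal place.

61.0 mL/hr

3 mg/min × 60 min/hr = 180 mg/hr
Concentration = 888 mg ÷ 301 mL = 2.950166 mg/mL
Rate = 180 mg/hr ÷ 2.950166 mg/mL = 61.01351 mL/hr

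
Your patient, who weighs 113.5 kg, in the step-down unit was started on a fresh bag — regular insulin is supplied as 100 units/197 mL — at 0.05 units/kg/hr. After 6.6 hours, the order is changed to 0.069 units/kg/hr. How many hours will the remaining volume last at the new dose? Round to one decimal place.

Initial rate:
Dose = 0.05 units/kg/hr × 113.5 kg = 5.675 units/hr
Concentration = 100 units ÷ 197 mL = 0.5076142 units/mL
Rate = 5.675 units/hr ÷ 0.5076142 units/mL = 11.17975 mL/hr
Volume infused so far = 11.17975 mL/hr × 6.6 hr = 73.78635 mL
Volume remaining = 197 − 73.78635 = 123.2136 mL
New rate:
Dose = 0.069 units/kg/hr × 113.5 kg = 7.8315 units/hr
Rate = 7.8315 units/hr ÷ 0.5076142 units/mL = 15.42806 mL/hr
Time remaining = 123.2136 mL ÷ 15.42806 mL/hr = 7.986337 hr

8.0 hours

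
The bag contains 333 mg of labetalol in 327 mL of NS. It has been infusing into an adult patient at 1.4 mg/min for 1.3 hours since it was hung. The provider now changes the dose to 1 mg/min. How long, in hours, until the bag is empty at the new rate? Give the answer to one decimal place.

3.7 hours

Initial rate:
1.4 mg/min × 60 min/hr = 84 mg/hr
Concentration = 333 mg ÷ 327 mL = 1.018349 mg/mL
Rate = 84 mg/hr ÷ 1.018349 mg/mL = 82.48649 mL/hr
Volume infused so far = 82.48649 mL/hr × 1.3 hr = 107.2324 mL
Volume remaining = 327 − 107.2324 = 219.7676 mL
New rate:
1 mg/min × 60 min/hr = 60 mg/hr
Rate = 60 mg/hr ÷ 1.018349 mg/mL = 58.91892 mL/hr
Time remaining = 219.7676 mL ÷ 58.91892 mL/hr = 3.73 hr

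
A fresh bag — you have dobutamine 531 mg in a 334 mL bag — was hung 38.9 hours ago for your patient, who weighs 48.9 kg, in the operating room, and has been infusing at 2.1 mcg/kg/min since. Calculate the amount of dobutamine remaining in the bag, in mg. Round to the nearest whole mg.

Dose = 2.1 mcg/kg/min × 48.9 kg = 102.69 mcg/min
102.69 mcg/min × 60 min/hr = 6161.4 mcg/hr
Concentration = 531 mg ÷ 334 mL = 1.58982 mg/mL = 1589.82 mcg/mL
Rate = 6161.4 mcg/hr ÷ 1589.82 mcg/mL = 3.875532 mL/hr
Volume infused = 3.875532 mL/hr × 38.9 hr = 150.7582 mL
Volume remaining = 334 − 150.7582 = 183.2418 mL
Drug remaining = 183.2418 mL × 1589.82 mcg/mL = 291321.5 mcg = 291.3215 mg

291 mg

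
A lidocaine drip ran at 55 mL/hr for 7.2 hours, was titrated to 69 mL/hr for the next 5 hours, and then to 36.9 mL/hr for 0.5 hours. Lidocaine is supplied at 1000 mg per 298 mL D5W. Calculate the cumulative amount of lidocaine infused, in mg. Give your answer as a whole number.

Concentration = 1000 mg ÷ 298 mL = 3.355705 mg/mL
Stage 1: 55 mL/hr × 7.2 hr = 396 mL → 396 mL × 3.355705 mg/mL = 1328.859 mg
Stage 2: 69 mL/hr × 5 hr = 345 mL → 345 mL × 3.355705 mg/mL = 1157.718 mg
Stage 3: 36.9 mL/hr × 0.5 hr = 18.45 mL → 18.45 mL × 3.355705 mg/mL = 61.91275 mg
Total = 1328.859 + 1157.718 + 61.91275 = 2548.49 mg

2548 mg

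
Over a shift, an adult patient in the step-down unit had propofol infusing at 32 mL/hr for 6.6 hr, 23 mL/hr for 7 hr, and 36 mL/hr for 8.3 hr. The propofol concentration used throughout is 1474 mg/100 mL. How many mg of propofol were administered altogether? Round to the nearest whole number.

Concentration = 1474 mg ÷ 100 mL = 14.74 mg/mL
Stage 1: 32 mL/hr × 6.6 hr = 211.2 mL → 211.2 mL × 14.74 mg/mL = 3113.088 mg
Stage 2: 23 mL/hr × 7 hr = 161 mL → 161 mL × 14.74 mg/mL = 2373.14 mg
Stage 3: 36 mL/hr × 8.3 hr = 298.8 mL → 298.8 mL × 14.74 mg/mL = 4404.312 mg
Total = 3113.088 + 2373.14 + 4404.312 = 9890.54 mg

9891 mg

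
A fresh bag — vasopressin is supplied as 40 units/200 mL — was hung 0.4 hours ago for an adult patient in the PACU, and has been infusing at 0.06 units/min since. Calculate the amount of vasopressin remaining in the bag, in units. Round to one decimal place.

0.06 units/min × 60 min/hr = 3.6 units/hr
Concentration = 40 units ÷ 200 mL = 0.2 units/mL
Rate = 3.6 units/hr ÷ 0.2 units/mL = 18 mL/hr
Volume infused = 18 mL/hr × 0.4 hr = 7.2 mL
Volume remaining = 200 − 7.2 = 192.8 mL
Drug remaining = 192.8 mL × 0.2 units/mL = 38.56 units

38.6 units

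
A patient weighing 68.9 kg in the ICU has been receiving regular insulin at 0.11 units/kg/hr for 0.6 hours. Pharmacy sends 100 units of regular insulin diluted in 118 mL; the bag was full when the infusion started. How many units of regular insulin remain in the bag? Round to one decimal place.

95.5 units

Dose = 0.11 units/kg/hr × 68.9 kg = 7.579 units/hr
Concentration = 100 units ÷ 118 mL = 0.8474576 units/mL
Rate = 7.579 units/hr ÷ 0.8474576 units/mL = 8.94322 mL/hr
Volume infused = 8.94322 mL/hr × 0.6 hr = 5.365932 mL
Volume remaining = 118 − 5.365932 = 112.6341 mL
Drug remaining = 112.6341 mL × 0.8474576 units/mL = 95.4526 units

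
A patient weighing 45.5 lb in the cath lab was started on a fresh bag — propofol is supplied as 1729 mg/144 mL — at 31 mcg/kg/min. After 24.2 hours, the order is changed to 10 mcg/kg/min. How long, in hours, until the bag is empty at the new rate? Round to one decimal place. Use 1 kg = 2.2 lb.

64.3 hours

Initial rate:
Weight = 45.5 lb ÷ 2.2 lb/kg = 20.68182 kg
Dose = 31 mcg/kg/min × 20.68182 kg = 641.1364 mcg/min
641.1364 mcg/min × 60 min/hr = 38468.18 mcg/hr
Concentration = 1729 mg ÷ 144 mL = 12.00694 mg/mL = 12006.94 mcg/mL
Rate = 38468.18 mcg/hr ÷ 12006.94 mcg/mL = 3.203828 mL/hr
Volume infused so far = 3.203828 mL/hr × 24.2 hr = 77.53263 mL
Volume remaining = 144 − 77.53263 = 66.46737 mL
New rate:
Dose = 10 mcg/kg/min × 20.68182 kg = 206.8182 mcg/min
206.8182 mcg/min × 60 min/hr = 12409.09 mcg/hr
Rate = 12409.09 mcg/hr ÷ 12006.94 mcg/mL = 1.033493 mL/hr
Time remaining = 66.46737 mL ÷ 1.033493 mL/hr = 64.31333 hr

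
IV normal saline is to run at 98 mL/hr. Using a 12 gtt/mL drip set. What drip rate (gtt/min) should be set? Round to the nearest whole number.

98 mL/hr ÷ 60 min/hr = 1.633333 mL/min
1.633333 mL/min × 12 gtt/mL = 19.6 gtt/min

20 gtt/min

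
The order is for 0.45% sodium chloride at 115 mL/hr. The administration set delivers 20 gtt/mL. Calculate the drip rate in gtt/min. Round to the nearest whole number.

115 mL/hr ÷ 60 min/hr = 1.916667 mL/min
1.916667 mL/min × 20 gtt/mL = 38.33333 gtt/min

38 gtt/min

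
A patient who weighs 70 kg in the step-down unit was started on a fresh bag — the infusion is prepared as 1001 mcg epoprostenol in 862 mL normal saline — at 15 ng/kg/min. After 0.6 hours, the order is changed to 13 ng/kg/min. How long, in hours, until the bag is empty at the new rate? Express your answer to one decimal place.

17.6 hours

Initial rate:
Dose = 15 ng/kg/min × 70 kg = 1050 ng/min
1050 ng/min × 60 min/hr = 63000 ng/hr
Concentration = 1001 mcg ÷ 862 mL = 1.161253 mcg/mL = 1161.253 ng/mL
Rate = 63000 ng/hr ÷ 1161.253 ng/mL = 54.25175 mL/hr
Volume infused so far = 54.25175 mL/hr × 0.6 hr = 32.55105 mL
Volume remaining = 862 − 32.55105 = 829.449 mL
New rate:
Dose = 13 ng/kg/min × 70 kg = 910 ng/min
910 ng/min × 60 min/hr = 54600 ng/hr
Rate = 54600 ng/hr ÷ 1161.253 ng/mL = 47.01818 mL/hr
Time remaining = 829.449 mL ÷ 47.01818 mL/hr = 17.64103 hr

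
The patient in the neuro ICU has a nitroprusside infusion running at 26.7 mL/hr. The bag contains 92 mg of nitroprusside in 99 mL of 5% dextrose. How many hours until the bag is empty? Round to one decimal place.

Duration = 99 mL ÷ 26.7 mL/hr = 3.707865 hr

3.7 hours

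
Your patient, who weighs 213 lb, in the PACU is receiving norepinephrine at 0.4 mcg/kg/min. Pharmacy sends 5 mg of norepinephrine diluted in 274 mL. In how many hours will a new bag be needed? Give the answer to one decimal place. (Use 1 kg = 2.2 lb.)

2.2 hours

Weight = 213 lb ÷ 2.2 lb/kg = 96.81818 kg
Dose = 0.4 mcg/kg/min × 96.81818 kg = 38.72727 mcg/min
38.72727 mcg/min × 60 min/hr = 2323.636 mcg/hr
Concentration = 5 mg ÷ 274 mL = 0.01824818 mg/mL = 18.24818 mcg/mL
Rate = 2323.636 mcg/hr ÷ 18.24818 mcg/mL = 127.3353 mL/hr
Duration = 274 mL ÷ 127.3353 mL/hr = 2.1518 hr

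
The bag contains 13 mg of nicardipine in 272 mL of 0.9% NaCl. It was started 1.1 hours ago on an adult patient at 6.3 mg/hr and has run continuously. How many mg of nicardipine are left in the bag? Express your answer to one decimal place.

6.1 mg

Concentration = 13 mg ÷ 272 mL = 0.04779412 mg/mL
Rate = 6.3 mg/hr ÷ 0.04779412 mg/mL = 131.8154 mL/hr
Volume infused = 131.8154 mL/hr × 1.1 hr = 144.9969 mL
Volume remaining = 272 − 144.9969 = 127.0031 mL
Drug remaining = 127.0031 mL × 0.04779412 mg/mL = 6.07 mg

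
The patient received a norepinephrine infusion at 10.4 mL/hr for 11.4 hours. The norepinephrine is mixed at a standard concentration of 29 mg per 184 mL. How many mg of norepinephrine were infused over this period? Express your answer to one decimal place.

18.7 mg

Concentration = 29 mg ÷ 184 mL = 0.1576087 mg/mL = 157.6087 mcg/mL
Drug rate = 10.4 mL/hr × 157.6087 mcg/mL = 1639.13 mcg/hr
Total = 1639.13 mcg/hr × 11.4 hr = 18686.09 mcg = 18.68609 mg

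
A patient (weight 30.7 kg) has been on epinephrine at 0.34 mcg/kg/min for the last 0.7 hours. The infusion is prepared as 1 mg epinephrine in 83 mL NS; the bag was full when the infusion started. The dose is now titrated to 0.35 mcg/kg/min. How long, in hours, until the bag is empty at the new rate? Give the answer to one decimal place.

Initial rate:
Dose = 0.34 mcg/kg/min × 30.7 kg = 10.438 mcg/min
10.438 mcg/min × 60 min/hr = 626.28 mcg/hr
Concentration = 1 mg ÷ 83 mL = 0.01204819 mg/mL = 12.04819 mcg/mL
Rate = 626.28 mcg/hr ÷ 12.04819 mcg/mL = 51.98124 mL/hr
Volume infused so far = 51.98124 mL/hr × 0.7 hr = 36.38687 mL
Volume remaining = 83 − 36.38687 = 46.61313 mL
New rate:
Dose = 0.35 mcg/kg/min × 30.7 kg = 10.745 mcg/min
10.745 mcg/min × 60 min/hr = 644.7 mcg/hr
Rate = 644.7 mcg/hr ÷ 12.04819 mcg/mL = 53.5101 mL/hr
Time remaining = 46.61313 mL ÷ 53.5101 mL/hr = 0.871109 hr

0.9 hours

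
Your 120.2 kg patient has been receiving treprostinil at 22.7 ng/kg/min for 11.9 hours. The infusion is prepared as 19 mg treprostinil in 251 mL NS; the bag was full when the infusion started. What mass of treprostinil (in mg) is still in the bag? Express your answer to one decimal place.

Dose = 22.7 ng/kg/min × 120.2 kg = 2728.54 ng/min
2728.54 ng/min × 60 min/hr = 163712.4 ng/hr
Concentration = 19 mg ÷ 251 mL = 0.07569721 mg/mL = 75697.21 ng/mL
Rate = 163712.4 ng/hr ÷ 75697.21 ng/mL = 2.162727 mL/hr
Volume infused = 2.162727 mL/hr × 11.9 hr = 25.73645 mL
Volume remaining = 251 − 25.73645 = 225.2635 mL
Drug remaining = 225.2635 mL × 75697.21 ng/mL = 17051822 ng = 17.05182 mg

17.1 mg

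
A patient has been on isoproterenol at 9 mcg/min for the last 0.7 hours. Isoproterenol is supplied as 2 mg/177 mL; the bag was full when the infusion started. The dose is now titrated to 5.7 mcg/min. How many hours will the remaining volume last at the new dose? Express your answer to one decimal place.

4.7 hours

Initial rate:
9 mcg/min × 60 min/hr = 540 mcg/hr
Concentration = 2 mg ÷ 177 mL = 0.01129944 mg/mL = 11.29944 mcg/mL
Rate = 540 mcg/hr ÷ 11.29944 mcg/mL = 47.79 mL/hr
Volume infused so far = 47.79 mL/hr × 0.7 hr = 33.453 mL
Volume remaining = 177 − 33.453 = 143.547 mL
New rate:
5.7 mcg/min × 60 min/hr = 342 mcg/hr
Rate = 342 mcg/hr ÷ 11.29944 mcg/mL = 30.267 mL/hr
Time remaining = 143.547 mL ÷ 30.267 mL/hr = 4.74269 hr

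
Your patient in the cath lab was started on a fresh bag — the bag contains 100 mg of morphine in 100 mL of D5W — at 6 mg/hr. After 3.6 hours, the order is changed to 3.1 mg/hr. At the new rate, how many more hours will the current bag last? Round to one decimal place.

Initial rate:
Concentration = 100 mg ÷ 100 mL = 1 mg/mL
Rate = 6 mg/hr ÷ 1 mg/mL = 6 mL/hr
Volume infused so far = 6 mL/hr × 3.6 hr = 21.6 mL
Volume remaining = 100 − 21.6 = 78.4 mL
New rate:
Rate = 3.1 mg/hr ÷ 1 mg/mL = 3.1 mL/hr
Time remaining = 78.4 mL ÷ 3.1 mL/hr = 25.29032 hr

25.3 hours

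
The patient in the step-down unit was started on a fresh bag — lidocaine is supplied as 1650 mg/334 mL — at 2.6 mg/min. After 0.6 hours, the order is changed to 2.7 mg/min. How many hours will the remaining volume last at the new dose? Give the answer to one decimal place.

9.6 hours

Initial rate:
2.6 mg/min × 60 min/hr = 156 mg/hr
Concentration = 1650 mg ÷ 334 mL = 4.94012 mg/mL
Rate = 156 mg/hr ÷ 4.94012 mg/mL = 31.57818 mL/hr
Volume infused so far = 31.57818 mL/hr × 0.6 hr = 18.94691 mL
Volume remaining = 334 − 18.94691 = 315.0531 mL
New rate:
2.7 mg/min × 60 min/hr = 162 mg/hr
Rate = 162 mg/hr ÷ 4.94012 mg/mL = 32.79273 mL/hr
Time remaining = 315.0531 mL ÷ 32.79273 mL/hr = 9.607407 hr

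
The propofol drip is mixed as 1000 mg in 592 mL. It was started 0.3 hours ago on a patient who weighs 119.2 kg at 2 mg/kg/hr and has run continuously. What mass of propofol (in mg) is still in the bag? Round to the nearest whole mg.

928 mg

Dose = 2 mg/kg/hr × 119.2 kg = 238.4 mg/hr
Concentration = 1000 mg ÷ 592 mL = 1.689189 mg/mL
Rate = 238.4 mg/hr ÷ 1.689189 mg/mL = 141.1328 mL/hr
Volume infused = 141.1328 mL/hr × 0.3 hr = 42.33984 mL
Volume remaining = 592 − 42.33984 = 549.6602 mL
Drug remaining = 549.6602 mL × 1.689189 mg/mL = 928.48 mg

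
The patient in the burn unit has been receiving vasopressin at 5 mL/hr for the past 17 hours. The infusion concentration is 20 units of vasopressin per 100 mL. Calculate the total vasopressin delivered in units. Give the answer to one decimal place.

Concentration = 20 units ÷ 100 mL = 0.2 units/mL
Drug rate = 5 mL/hr × 0.2 units/mL = 1 units/hr
Total = 1 units/hr × 17 hr = 17 units

17.0 units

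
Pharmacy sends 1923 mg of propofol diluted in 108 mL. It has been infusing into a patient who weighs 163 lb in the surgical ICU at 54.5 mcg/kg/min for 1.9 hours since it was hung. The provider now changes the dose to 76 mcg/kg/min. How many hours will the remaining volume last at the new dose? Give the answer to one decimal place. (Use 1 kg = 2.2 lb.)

Initial rate:
Weight = 163 lb ÷ 2.2 lb/kg = 74.09091 kg
Dose = 54.5 mcg/kg/min × 74.09091 kg = 4037.955 mcg/min
4037.955 mcg/min × 60 min/hr = 242277.3 mcg/hr
Concentration = 1923 mg ÷ 108 mL = 17.80556 mg/mL = 17805.56 mcg/mL
Rate = 242277.3 mcg/hr ÷ 17805.56 mcg/mL = 13.60684 mL/hr
Volume infused so far = 13.60684 mL/hr × 1.9 hr = 25.85299 mL
Volume remaining = 108 − 25.85299 = 82.14701 mL
New rate:
Dose = 76 mcg/kg/min × 74.09091 kg = 5630.909 mcg/min
5630.909 mcg/min × 60 min/hr = 337854.5 mcg/hr
Rate = 337854.5 mcg/hr ÷ 17805.56 mcg/mL = 18.97467 mL/hr
Time remaining = 82.14701 mL ÷ 18.97467 mL/hr = 4.329299 hr

4.3 hours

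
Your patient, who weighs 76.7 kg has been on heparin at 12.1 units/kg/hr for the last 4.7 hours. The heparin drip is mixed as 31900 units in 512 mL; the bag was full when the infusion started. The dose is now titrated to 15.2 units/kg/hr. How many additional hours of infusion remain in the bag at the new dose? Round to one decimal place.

Initial rate:
Dose = 12.1 units/kg/hr × 76.7 kg = 928.07 units/hr
Concentration = 31900 units ÷ 512 mL = 62.30469 units/mL
Rate = 928.07 units/hr ÷ 62.30469 units/mL = 14.89567 mL/hr
Volume infused so far = 14.89567 mL/hr × 4.7 hr = 70.00964 mL
Volume remaining = 512 − 70.00964 = 441.9904 mL
New rate:
Dose = 15.2 units/kg/hr × 76.7 kg = 1165.84 units/hr
Rate = 1165.84 units/hr ÷ 62.30469 units/mL = 18.71191 mL/hr
Time remaining = 441.9904 mL ÷ 18.71191 mL/hr = 23.6208 hr

23.6 hours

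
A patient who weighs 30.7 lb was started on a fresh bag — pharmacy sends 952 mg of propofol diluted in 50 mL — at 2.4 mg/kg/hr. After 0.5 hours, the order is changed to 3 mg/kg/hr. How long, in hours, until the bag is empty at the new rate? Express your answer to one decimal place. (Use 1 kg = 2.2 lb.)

Initial rate:
Weight = 30.7 lb ÷ 2.2 lb/kg = 13.95455 kg
Dose = 2.4 mg/kg/hr × 13.95455 kg = 33.49091 mg/hr
Concentration = 952 mg ÷ 50 mL = 19.04 mg/mL
Rate = 33.49091 mg/hr ÷ 19.04 mg/mL = 1.758976 mL/hr
Volume infused so far = 1.758976 mL/hr × 0.5 hr = 0.8794882 mL
Volume remaining = 50 − 0.8794882 = 49.12051 mL
New rate:
Dose = 3 mg/kg/hr × 13.95455 kg = 41.86364 mg/hr
Rate = 41.86364 mg/hr ÷ 19.04 mg/mL = 2.19872 mL/hr
Time remaining = 49.12051 mL ÷ 2.19872 mL/hr = 22.3405 hr

22.3 hours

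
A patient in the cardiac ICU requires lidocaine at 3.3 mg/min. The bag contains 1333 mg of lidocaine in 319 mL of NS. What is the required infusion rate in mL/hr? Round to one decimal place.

47.4 mL/hr

3.3 mg/min × 60 min/hr = 198 mg/hr
Concentration = 1333 mg ÷ 319 mL = 4.178683 mg/mL
Rate = 198 mg/hr ÷ 4.178683 mg/mL = 47.38335 mL/hr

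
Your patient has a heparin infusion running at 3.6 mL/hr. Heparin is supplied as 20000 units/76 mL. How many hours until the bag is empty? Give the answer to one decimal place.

21.1 hours

Duration = 76 mL ÷ 3.6 mL/hr = 21.11111 hr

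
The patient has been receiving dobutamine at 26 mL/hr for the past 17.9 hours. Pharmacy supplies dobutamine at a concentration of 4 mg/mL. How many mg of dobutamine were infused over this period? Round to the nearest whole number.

1862 mg

Concentration = 4 mg/mL = 4000 mcg/mL
Drug rate = 26 mL/hr × 4000 mcg/mL = 104000 mcg/hr
Total = 104000 mcg/hr × 17.9 hr = 1861600 mcg = 1861.6 mg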